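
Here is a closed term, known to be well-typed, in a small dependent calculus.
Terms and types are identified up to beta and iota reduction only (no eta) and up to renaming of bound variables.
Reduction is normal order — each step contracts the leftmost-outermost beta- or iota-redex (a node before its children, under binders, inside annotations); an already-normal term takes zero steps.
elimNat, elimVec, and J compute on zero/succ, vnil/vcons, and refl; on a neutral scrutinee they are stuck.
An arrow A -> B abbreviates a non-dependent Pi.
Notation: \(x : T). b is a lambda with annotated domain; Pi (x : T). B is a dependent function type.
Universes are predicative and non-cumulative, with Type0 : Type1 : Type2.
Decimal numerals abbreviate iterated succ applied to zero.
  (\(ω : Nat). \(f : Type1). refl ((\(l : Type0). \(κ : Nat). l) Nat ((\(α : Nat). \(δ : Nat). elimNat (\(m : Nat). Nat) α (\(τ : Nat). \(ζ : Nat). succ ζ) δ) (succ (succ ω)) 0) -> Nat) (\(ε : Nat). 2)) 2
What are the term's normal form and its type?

resulting normal form:
  \(ω : Type1). refl (Nat -> Nat) (\(f : Nat). 2)
type:
  Type1 -> Eq (Nat -> Nat) (\(ω : Nat). 2) (\(f : Nat). 2)
observation: 3 normal-order steps normalize the term, beginning with a beta-redex.


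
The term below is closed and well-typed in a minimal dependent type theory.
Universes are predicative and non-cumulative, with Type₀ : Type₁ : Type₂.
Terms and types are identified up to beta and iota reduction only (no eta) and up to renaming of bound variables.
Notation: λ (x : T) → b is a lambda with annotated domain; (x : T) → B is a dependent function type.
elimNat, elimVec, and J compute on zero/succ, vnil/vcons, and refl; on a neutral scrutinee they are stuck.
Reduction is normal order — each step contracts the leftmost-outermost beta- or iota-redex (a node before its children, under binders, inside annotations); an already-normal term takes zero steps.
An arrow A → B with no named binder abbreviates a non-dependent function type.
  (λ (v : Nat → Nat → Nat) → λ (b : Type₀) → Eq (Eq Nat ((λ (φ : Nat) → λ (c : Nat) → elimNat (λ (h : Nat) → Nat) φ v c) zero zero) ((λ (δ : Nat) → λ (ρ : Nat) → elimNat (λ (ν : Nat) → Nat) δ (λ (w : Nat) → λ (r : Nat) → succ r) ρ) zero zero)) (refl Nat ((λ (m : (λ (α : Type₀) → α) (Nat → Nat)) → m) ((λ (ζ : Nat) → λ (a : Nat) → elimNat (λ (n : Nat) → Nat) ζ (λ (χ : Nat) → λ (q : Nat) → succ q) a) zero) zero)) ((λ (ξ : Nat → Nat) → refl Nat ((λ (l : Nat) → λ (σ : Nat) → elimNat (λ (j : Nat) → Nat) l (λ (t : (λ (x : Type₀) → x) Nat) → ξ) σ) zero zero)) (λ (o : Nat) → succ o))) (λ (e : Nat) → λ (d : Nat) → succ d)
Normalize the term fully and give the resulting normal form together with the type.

reduced normal form:
  λ (v : Type₀) → Eq (Eq Nat zero zero) (refl Nat zero) (refl Nat zero)
the term's type:
  Type₀ → Type₀
observation: contracting a beta-redex first, the term normalizes in 15 steps.


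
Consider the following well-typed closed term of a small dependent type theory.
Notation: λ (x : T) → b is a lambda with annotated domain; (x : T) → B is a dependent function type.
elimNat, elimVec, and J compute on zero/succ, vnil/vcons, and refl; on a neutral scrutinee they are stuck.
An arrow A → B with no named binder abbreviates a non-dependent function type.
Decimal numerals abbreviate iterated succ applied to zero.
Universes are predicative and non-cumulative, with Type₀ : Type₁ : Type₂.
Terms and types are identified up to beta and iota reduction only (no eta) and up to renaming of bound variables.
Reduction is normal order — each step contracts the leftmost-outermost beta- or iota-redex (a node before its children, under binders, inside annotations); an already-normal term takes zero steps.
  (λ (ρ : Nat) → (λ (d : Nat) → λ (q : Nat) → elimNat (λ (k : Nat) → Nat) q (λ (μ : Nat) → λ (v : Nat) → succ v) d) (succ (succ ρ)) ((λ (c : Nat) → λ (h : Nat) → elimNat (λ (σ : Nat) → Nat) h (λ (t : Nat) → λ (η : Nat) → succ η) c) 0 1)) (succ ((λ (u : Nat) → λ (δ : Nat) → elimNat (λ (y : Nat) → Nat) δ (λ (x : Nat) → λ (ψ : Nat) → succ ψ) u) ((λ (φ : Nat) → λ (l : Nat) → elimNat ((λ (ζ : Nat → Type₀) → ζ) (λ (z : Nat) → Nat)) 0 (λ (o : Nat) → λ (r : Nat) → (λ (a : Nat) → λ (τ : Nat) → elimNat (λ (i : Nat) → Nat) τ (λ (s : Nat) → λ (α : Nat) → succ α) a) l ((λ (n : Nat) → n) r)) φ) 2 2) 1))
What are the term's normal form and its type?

resulting normal form:
  9
the term's type:
  Nat
observation: the leftmost-outermost redex is a beta-redex, and normalization takes 75 steps.


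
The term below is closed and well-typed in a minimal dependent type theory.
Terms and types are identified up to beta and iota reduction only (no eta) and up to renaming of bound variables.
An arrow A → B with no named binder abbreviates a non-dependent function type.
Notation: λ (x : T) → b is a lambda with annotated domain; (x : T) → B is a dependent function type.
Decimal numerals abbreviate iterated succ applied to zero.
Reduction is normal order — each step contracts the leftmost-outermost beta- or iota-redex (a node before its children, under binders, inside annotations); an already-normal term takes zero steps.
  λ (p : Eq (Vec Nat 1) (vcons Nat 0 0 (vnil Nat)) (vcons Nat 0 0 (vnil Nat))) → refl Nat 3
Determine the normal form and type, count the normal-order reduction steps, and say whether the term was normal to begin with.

normal form:
  λ (p : Eq (Vec Nat 1) (vcons Nat 0 0 (vnil Nat)) (vcons Nat 0 0 (vnil Nat))) → refl Nat 3
inferred type:
  Eq (Vec Nat 1) (vcons Nat 0 0 (vnil Nat)) (vcons Nat 0 0 (vnil Nat)) → Eq Nat 3 3
reduction steps (normal order): 0
term was already normal: yes


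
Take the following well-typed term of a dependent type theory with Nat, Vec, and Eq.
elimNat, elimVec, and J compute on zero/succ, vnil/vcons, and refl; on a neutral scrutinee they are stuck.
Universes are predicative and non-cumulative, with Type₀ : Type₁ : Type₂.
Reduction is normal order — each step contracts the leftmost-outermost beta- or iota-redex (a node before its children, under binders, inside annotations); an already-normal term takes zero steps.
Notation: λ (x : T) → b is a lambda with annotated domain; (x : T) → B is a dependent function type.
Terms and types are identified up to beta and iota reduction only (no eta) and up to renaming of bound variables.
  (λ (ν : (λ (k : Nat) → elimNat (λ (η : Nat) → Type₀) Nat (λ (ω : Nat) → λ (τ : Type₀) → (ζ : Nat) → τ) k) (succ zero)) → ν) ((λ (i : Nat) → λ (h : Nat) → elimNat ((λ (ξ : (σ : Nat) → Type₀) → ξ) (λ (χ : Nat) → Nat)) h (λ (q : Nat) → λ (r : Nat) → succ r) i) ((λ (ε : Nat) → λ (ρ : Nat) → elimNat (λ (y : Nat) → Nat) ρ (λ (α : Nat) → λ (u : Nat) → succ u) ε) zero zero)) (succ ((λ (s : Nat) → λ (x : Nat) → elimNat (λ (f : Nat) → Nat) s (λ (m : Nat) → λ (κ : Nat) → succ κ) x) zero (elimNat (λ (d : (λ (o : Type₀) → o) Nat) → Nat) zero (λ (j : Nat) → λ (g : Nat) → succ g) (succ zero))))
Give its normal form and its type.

reduced normal form:
  succ (succ zero)
the term's type:
  Nat


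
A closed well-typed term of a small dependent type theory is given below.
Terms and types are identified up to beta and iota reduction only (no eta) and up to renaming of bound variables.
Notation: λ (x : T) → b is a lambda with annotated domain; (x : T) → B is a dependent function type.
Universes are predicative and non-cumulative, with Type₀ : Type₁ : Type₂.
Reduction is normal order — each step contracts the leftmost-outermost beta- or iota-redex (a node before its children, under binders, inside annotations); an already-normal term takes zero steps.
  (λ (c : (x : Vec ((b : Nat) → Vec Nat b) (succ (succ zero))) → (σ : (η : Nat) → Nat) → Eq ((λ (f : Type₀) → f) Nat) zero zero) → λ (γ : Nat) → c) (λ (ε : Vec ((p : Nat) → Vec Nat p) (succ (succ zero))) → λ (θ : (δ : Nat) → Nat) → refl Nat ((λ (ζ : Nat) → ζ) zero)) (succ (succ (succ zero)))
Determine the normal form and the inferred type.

normal form:
  λ (c : Vec ((x : Nat) → Vec Nat x) (succ (succ zero))) → λ (b : (σ : Nat) → Nat) → refl Nat zero
inferred type:
  (c : Vec ((x : Nat) → Vec Nat x) (succ (succ zero))) → (b : (σ : Nat) → Nat) → Eq Nat zero zero


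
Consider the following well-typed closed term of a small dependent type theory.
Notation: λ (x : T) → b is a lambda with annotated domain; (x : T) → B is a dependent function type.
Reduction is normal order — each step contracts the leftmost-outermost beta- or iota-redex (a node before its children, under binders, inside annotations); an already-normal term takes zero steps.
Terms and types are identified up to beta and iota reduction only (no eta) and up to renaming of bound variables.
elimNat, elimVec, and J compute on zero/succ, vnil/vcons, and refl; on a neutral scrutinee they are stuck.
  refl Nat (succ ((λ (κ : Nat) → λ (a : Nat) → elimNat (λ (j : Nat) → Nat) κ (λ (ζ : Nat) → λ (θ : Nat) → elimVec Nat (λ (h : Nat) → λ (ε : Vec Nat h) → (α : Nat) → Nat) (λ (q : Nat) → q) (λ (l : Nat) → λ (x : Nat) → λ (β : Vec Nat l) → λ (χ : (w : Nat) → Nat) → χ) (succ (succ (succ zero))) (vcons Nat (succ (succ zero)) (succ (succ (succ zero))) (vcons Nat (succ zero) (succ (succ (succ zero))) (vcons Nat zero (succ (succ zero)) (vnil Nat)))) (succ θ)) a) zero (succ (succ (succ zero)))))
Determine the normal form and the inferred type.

resulting normal form:
  refl Nat (succ (succ (succ (succ zero))))
the term's type:
  Eq Nat (succ (succ (succ (succ zero)))) (succ (succ (succ (succ zero))))
observation: normalization takes exactly 63 steps under the normal-order strategy.


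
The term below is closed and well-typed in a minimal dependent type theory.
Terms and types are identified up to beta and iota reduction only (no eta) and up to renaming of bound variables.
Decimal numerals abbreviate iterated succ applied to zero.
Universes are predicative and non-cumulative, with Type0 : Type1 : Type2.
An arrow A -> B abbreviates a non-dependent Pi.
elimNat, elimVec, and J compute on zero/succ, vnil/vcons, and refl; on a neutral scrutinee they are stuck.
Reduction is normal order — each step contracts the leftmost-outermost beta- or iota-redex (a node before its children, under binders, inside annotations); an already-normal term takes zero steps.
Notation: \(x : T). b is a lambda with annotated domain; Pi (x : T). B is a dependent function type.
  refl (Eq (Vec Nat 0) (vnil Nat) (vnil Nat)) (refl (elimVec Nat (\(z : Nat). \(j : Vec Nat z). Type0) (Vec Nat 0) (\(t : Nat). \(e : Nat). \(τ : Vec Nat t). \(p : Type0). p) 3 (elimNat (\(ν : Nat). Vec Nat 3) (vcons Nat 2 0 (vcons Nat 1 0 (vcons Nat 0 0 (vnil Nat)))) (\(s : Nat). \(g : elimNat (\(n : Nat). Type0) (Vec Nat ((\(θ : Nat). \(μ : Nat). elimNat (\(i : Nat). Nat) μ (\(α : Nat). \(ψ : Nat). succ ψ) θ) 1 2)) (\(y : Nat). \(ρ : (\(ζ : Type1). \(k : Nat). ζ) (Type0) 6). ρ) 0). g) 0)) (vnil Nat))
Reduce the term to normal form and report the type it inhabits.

normal form:
  refl (Eq (Vec Nat 0) (vnil Nat) (vnil Nat)) (refl (Vec Nat 0) (vnil Nat))
inferred type:
  Eq (Eq (Vec Nat 0) (vnil Nat) (vnil Nat)) (refl (Vec Nat 0) (vnil Nat)) (refl (Vec Nat 0) (vnil Nat))
observation: 17 normal-order steps normalize the term, beginning with an elimNat iota-redex.


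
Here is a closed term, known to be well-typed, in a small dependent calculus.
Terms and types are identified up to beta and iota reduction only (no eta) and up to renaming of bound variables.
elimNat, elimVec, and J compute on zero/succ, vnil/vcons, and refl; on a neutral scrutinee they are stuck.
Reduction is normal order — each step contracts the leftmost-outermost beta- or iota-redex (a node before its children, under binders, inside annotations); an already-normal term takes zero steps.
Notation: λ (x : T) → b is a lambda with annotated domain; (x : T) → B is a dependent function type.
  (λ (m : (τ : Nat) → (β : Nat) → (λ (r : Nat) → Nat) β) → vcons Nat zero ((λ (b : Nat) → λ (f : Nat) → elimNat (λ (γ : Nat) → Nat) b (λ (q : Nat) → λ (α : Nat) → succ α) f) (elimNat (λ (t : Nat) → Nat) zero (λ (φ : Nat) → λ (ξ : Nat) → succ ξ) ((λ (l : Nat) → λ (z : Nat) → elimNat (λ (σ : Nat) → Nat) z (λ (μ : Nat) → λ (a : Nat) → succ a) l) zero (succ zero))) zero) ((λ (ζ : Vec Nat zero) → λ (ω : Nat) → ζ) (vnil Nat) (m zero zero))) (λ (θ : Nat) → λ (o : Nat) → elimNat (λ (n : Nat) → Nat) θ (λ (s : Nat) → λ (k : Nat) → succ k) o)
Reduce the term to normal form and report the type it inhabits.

reduced normal form:
  vcons Nat zero (succ zero) (vnil Nat)
type:
  Vec Nat (succ zero)
observation: reduction starts at a beta-redex, and 13 normal-order steps reach the normal form.


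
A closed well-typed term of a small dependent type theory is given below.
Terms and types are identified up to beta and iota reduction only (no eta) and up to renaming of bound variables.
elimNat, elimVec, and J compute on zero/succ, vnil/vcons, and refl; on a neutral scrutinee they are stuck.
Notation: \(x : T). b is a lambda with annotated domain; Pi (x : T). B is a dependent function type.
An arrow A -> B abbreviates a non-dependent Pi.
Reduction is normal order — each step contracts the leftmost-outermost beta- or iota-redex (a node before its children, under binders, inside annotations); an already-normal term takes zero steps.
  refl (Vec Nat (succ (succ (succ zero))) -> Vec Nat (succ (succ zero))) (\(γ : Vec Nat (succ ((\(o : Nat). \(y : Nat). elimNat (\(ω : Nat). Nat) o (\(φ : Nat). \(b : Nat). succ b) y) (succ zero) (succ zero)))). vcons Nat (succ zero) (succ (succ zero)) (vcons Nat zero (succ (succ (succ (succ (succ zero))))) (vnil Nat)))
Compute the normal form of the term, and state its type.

normal form:
  refl (Vec Nat (succ (succ (succ zero))) -> Vec Nat (succ (succ zero))) (\(γ : Vec Nat (succ (succ (succ zero)))). vcons Nat (succ zero) (succ (succ zero)) (vcons Nat zero (succ (succ (succ (succ (succ zero))))) (vnil Nat)))
type:
  Eq (Vec Nat (succ (succ (succ zero))) -> Vec Nat (succ (succ zero))) (\(γ : Vec Nat (succ (succ (succ zero)))). vcons Nat (succ zero) (succ (succ zero)) (vcons Nat zero (succ (succ (succ (succ (succ zero))))) (vnil Nat))) (\(o : Vec Nat (succ (succ (succ zero)))). vcons Nat (succ zero) (succ (succ zero)) (vcons Nat zero (succ (succ (succ (succ (succ zero))))) (vnil Nat)))


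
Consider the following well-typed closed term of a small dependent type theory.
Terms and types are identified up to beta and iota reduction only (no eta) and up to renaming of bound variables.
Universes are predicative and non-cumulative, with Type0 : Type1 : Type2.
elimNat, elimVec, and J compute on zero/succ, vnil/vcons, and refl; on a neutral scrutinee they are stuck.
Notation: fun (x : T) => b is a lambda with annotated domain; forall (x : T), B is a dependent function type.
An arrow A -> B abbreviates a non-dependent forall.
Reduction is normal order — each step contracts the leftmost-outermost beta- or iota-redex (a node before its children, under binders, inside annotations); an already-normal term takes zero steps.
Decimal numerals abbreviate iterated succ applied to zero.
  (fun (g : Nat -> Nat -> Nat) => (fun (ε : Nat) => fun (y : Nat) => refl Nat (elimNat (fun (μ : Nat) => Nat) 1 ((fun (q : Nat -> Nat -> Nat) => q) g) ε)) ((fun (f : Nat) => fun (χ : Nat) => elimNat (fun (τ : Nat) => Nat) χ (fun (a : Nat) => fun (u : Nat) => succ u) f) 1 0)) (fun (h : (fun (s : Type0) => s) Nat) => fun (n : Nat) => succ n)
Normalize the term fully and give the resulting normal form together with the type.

normal form:
  fun (g : Nat) => refl Nat 2
inferred type:
  Nat -> Eq Nat 2 2


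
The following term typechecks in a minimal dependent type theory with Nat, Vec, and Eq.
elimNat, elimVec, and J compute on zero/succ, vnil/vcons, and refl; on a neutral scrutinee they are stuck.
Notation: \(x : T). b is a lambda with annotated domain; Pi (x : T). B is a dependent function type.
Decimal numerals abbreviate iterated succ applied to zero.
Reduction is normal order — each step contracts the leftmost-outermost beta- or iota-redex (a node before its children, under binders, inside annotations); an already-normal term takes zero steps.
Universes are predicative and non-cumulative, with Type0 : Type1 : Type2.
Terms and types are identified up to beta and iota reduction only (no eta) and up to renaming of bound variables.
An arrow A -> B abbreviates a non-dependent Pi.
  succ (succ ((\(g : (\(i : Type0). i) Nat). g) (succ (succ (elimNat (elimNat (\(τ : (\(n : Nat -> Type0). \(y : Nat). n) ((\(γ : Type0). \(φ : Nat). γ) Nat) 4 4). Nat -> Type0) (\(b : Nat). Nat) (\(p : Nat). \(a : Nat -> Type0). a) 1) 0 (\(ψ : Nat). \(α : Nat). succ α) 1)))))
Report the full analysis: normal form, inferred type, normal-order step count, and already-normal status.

normal form:
  5
type:
  Nat
normal-order step count: 5
term was already normal: no
first contracted redex: a beta-redex


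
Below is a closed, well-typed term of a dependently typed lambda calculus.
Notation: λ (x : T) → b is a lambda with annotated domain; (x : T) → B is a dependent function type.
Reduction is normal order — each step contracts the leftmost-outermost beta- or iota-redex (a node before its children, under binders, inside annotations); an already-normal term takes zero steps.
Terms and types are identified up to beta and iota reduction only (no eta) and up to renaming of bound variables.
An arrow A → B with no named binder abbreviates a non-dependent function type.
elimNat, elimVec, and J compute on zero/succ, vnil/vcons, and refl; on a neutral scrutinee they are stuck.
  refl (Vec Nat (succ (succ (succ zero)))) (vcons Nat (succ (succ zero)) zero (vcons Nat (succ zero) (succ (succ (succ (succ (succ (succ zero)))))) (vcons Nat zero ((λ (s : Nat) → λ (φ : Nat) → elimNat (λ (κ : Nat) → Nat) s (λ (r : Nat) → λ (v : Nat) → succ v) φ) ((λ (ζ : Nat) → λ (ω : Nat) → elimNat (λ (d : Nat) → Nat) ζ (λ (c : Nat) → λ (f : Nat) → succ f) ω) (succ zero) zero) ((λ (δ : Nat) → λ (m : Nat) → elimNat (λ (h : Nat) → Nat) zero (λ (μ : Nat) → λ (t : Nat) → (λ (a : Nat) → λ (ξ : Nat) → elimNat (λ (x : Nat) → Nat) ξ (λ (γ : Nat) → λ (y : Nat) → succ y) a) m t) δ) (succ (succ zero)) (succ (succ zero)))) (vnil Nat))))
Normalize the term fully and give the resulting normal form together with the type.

normal form:
  refl (Vec Nat (succ (succ (succ zero)))) (vcons Nat (succ (succ zero)) zero (vcons Nat (succ zero) (succ (succ (succ (succ (succ (succ zero)))))) (vcons Nat zero (succ (succ (succ (succ (succ zero))))) (vnil Nat))))
the term's type:
  Eq (Vec Nat (succ (succ (succ zero)))) (vcons Nat (succ (succ zero)) zero (vcons Nat (succ zero) (succ (succ (succ (succ (succ (succ zero)))))) (vcons Nat zero (succ (succ (succ (succ (succ zero))))) (vnil Nat)))) (vcons Nat (succ (succ zero)) zero (vcons Nat (succ zero) (succ (succ (succ (succ (succ (succ zero)))))) (vcons Nat zero (succ (succ (succ (succ (succ zero))))) (vnil Nat))))


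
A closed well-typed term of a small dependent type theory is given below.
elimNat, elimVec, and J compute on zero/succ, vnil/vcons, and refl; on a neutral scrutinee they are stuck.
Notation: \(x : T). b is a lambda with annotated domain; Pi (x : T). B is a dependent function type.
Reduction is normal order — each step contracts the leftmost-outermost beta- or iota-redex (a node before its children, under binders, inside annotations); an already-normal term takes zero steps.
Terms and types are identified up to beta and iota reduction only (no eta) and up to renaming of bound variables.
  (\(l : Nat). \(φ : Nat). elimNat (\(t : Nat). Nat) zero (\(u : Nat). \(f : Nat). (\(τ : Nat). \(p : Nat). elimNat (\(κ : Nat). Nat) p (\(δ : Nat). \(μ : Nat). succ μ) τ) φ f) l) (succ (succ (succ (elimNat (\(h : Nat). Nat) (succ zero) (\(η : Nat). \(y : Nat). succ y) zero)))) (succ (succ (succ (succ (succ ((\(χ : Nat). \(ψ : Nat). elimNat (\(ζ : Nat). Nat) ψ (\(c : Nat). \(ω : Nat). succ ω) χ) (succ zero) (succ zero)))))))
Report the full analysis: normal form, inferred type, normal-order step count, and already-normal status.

normal form:
  succ (succ (succ (succ (succ (succ (succ (succ (succ (succ (succ (succ (succ (succ (succ (succ (succ (succ (succ (succ (succ (succ (succ (succ (succ (succ (succ (succ zero)))))))))))))))))))))))))))
the term's type:
  Nat
normal-order step count: 136
started in normal form: no
first redex: a beta-redex


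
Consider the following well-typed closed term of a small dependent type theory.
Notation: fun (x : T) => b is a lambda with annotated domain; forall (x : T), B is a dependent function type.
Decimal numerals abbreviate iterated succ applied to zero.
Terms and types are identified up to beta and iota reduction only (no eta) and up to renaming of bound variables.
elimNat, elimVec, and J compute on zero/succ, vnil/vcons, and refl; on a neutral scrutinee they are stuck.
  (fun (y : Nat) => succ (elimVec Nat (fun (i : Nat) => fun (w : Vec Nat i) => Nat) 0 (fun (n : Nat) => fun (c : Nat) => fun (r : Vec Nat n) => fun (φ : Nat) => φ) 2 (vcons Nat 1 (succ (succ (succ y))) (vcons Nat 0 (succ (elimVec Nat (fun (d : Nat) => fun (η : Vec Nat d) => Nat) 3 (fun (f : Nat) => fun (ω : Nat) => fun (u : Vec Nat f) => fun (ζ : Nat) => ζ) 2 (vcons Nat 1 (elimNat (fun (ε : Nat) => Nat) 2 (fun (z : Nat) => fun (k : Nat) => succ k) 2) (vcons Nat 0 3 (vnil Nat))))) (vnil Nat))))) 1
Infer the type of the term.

type:
  Nat


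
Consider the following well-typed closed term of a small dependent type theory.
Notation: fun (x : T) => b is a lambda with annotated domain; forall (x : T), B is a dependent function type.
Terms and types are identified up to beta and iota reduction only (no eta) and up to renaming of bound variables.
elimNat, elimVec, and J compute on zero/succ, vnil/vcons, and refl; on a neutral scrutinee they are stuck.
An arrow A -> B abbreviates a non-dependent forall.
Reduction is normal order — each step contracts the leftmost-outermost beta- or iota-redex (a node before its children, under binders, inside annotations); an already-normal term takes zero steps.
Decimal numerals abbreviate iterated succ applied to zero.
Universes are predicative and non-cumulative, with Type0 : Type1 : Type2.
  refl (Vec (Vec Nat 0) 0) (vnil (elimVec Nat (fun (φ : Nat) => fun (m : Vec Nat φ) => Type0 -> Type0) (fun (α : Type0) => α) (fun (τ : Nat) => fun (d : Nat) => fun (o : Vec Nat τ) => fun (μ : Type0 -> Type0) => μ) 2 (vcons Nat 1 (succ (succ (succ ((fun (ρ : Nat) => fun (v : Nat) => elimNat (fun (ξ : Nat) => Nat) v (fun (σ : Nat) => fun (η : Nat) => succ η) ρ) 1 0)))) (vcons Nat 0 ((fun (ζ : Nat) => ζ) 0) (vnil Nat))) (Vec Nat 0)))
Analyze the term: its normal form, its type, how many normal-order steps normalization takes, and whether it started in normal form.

normal form:
  refl (Vec (Vec Nat 0) 0) (vnil (Vec Nat 0))
the term's type:
  Eq (Vec (Vec Nat 0) 0) (vnil (Vec Nat 0)) (vnil (Vec Nat 0))
reduction steps (normal order): 12
term was already normal: no
first contracted redex: an elimVec iota-redex


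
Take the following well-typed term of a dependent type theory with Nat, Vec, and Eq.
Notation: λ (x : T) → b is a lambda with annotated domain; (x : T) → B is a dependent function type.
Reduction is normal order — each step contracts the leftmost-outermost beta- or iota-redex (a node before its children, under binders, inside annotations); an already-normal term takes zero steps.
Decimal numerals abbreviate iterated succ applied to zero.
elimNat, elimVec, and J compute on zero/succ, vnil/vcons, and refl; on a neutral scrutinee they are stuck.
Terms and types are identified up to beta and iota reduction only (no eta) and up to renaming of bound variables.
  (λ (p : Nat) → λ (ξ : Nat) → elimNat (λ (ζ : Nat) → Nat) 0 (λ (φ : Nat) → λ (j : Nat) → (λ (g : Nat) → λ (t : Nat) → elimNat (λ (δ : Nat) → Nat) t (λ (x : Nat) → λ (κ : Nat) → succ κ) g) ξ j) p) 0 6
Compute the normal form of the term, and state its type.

resulting normal form:
  0
type:
  Nat


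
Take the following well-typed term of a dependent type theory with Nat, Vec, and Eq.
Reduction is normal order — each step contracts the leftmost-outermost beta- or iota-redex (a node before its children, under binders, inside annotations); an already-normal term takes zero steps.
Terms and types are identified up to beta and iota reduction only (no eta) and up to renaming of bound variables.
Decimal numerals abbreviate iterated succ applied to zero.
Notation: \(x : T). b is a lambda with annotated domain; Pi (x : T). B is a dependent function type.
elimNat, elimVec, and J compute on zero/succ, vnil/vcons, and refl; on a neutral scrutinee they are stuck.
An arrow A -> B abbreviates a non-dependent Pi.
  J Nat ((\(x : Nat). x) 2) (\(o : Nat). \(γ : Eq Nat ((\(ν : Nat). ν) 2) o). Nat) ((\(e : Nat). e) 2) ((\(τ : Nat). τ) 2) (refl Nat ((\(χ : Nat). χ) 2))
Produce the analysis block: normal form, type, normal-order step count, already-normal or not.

normal form:
  2
inferred type:
  Nat
steps to reach normal form (normal order): 2
term was already normal: no
first contracted redex: a J iota-redex


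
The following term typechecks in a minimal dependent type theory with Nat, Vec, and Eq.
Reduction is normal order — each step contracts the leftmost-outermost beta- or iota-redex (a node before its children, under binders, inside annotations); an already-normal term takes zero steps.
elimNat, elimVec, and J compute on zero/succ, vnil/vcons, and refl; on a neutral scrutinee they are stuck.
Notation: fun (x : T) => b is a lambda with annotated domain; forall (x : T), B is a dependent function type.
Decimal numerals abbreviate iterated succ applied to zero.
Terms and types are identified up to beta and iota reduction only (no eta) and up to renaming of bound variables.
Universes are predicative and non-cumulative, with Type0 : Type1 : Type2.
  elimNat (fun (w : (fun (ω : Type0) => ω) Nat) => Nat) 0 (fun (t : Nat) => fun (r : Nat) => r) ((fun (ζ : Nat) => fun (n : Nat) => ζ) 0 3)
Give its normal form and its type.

normal form:
  0
the term's type:
  Nat


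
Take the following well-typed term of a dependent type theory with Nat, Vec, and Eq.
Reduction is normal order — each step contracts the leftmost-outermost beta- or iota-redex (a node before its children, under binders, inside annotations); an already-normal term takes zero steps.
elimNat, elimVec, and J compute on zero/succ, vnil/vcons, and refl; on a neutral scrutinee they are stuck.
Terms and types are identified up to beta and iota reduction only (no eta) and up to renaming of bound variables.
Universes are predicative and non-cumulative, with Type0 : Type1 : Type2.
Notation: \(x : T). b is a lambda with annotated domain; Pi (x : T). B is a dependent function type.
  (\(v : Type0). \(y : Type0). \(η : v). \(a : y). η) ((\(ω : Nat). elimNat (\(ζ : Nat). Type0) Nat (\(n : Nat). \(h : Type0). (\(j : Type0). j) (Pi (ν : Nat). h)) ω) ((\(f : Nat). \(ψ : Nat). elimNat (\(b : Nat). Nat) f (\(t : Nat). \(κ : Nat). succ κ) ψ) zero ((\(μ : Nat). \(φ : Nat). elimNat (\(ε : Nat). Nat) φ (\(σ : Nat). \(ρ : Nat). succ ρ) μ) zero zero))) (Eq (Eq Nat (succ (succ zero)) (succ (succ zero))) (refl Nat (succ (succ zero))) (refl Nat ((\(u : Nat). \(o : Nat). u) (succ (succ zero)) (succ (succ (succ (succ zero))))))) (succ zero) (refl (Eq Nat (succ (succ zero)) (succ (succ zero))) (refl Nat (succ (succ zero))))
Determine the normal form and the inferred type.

resulting normal form:
  succ zero
type:
  Nat
observation: the first redex contracted is a beta-redex; the normal form is reached in 4 normal-order steps.


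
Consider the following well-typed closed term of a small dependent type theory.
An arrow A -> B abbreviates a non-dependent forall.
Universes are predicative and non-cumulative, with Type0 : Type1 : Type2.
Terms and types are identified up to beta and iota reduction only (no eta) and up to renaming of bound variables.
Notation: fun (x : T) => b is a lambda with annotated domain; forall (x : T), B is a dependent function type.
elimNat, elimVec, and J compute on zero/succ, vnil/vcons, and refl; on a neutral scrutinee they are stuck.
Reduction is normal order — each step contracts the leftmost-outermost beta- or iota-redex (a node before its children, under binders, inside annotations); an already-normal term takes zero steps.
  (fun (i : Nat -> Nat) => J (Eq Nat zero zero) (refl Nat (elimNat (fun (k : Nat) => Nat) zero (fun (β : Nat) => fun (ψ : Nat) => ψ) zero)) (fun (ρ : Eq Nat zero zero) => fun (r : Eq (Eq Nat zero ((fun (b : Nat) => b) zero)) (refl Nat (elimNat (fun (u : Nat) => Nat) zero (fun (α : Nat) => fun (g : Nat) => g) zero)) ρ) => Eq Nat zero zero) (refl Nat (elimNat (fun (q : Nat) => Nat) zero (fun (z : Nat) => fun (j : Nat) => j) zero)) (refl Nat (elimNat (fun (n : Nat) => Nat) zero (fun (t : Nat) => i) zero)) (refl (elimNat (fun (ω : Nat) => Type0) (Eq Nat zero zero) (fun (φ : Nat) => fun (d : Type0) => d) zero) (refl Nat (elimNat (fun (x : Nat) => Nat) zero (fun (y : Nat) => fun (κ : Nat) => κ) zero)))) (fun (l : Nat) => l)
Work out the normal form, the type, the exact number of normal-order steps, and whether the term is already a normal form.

resulting normal form:
  refl Nat zero
the term's type:
  Eq Nat zero zero
normal-order step count: 3
term was already normal: no
first contracted redex: a beta-redex


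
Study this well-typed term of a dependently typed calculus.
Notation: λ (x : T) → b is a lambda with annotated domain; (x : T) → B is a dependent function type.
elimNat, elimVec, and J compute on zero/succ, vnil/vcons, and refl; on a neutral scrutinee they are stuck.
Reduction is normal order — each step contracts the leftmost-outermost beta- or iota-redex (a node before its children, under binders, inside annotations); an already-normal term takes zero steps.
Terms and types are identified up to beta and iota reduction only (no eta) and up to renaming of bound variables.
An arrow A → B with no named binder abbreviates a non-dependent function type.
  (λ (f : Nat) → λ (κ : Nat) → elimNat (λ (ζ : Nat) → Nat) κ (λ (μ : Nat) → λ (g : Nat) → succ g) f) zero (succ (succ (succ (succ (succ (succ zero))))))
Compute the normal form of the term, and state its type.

resulting normal form:
  succ (succ (succ (succ (succ (succ zero)))))
inferred type:
  Nat


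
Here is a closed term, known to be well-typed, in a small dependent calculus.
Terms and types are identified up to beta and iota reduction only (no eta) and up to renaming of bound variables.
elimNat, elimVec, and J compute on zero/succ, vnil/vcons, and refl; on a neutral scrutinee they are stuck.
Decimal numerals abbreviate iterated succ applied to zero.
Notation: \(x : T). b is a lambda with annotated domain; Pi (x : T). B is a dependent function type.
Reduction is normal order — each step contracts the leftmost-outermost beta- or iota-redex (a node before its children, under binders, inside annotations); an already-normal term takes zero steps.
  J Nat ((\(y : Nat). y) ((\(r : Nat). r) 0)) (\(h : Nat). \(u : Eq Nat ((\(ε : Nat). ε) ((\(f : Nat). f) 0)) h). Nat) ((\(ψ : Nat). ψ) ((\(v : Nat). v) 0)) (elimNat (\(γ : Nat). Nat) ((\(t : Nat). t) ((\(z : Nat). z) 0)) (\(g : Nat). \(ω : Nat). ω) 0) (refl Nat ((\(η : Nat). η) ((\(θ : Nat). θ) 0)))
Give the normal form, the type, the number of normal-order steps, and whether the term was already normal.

normal form:
  0
the term's type:
  Nat
normal-order step count: 3
started in normal form: no
first redex: a J iota-redex


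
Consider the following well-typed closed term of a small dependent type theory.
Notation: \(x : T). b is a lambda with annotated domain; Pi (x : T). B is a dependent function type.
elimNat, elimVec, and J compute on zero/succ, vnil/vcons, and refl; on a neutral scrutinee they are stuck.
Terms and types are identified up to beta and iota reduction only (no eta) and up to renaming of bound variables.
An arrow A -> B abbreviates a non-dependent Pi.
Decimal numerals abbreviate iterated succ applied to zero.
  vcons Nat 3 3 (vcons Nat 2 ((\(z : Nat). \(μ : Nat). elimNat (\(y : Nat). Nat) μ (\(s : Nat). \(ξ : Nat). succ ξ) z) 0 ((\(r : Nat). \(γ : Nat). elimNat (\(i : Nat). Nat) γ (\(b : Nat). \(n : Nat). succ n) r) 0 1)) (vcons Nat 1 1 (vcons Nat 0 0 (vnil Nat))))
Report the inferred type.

inferred type:
  Vec Nat 4


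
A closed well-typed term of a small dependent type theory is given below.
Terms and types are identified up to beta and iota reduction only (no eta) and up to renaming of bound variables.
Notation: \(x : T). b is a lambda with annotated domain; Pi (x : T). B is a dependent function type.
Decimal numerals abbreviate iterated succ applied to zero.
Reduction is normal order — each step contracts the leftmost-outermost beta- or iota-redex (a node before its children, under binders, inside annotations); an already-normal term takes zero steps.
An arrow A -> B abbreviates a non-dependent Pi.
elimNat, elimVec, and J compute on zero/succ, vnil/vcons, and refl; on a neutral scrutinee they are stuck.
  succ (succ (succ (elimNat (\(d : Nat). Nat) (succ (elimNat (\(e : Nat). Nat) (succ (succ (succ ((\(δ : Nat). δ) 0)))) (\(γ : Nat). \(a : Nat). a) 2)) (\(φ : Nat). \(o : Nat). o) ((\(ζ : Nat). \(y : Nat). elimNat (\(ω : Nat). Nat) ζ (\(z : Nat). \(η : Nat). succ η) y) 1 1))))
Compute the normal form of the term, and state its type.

reduced normal form:
  7
the term's type:
  Nat
observation: normalization takes exactly 21 steps under the normal-order strategy.


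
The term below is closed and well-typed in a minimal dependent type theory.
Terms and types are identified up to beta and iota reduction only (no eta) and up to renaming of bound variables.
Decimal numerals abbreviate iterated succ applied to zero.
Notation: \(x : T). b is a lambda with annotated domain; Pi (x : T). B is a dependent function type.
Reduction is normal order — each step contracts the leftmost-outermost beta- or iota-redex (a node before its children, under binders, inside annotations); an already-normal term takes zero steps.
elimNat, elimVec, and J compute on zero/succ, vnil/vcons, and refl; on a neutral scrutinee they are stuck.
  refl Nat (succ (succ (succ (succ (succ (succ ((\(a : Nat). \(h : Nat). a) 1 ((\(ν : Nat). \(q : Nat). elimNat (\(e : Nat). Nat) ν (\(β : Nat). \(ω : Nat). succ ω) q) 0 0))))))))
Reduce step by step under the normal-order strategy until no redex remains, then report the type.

reduction (normal order):
  refl Nat (succ (succ (succ (succ (succ (succ ((\(a : Nat). \(h : Nat). a) 1 ((\(ν : Nat). \(q : Nat). elimNat (\(e : Nat). Nat) ν (\(β : Nat). \(ω : Nat). succ ω) q) 0 0))))))))
  ~> refl Nat (succ (succ (succ (succ (succ (succ ((\(a : Nat). 1) ((\(h : Nat). \(ν : Nat). elimNat (\(q : Nat). Nat) h (\(e : Nat). \(β : Nat). succ β) ν) 0 0))))))))
  ~> refl Nat 7
the term's type:
  Eq Nat 7 7


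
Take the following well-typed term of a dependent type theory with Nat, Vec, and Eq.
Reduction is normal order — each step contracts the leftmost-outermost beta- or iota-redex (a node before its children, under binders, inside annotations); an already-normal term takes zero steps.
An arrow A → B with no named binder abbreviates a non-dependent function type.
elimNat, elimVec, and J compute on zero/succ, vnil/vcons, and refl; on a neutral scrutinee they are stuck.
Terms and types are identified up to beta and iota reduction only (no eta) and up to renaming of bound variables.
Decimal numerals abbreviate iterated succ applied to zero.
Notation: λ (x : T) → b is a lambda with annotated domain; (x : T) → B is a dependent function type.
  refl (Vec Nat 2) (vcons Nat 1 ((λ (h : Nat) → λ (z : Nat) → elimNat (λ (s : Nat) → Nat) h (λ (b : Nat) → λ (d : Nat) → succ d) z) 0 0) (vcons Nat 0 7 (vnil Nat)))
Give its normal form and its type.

resulting normal form:
  refl (Vec Nat 2) (vcons Nat 1 0 (vcons Nat 0 7 (vnil Nat)))
inferred type:
  Eq (Vec Nat 2) (vcons Nat 1 0 (vcons Nat 0 7 (vnil Nat))) (vcons Nat 1 0 (vcons Nat 0 7 (vnil Nat)))


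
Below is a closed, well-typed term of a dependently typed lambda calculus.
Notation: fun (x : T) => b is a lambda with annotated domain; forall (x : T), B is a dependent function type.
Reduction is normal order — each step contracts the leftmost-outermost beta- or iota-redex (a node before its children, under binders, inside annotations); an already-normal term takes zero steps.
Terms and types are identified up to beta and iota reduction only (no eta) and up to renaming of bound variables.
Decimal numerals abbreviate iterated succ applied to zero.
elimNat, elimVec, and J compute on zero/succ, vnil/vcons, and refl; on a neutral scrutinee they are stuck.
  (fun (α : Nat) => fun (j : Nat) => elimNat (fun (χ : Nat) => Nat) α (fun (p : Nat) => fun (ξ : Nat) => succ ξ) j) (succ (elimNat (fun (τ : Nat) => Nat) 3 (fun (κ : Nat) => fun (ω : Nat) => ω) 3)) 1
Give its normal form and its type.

normal form:
  5
inferred type:
  Nat


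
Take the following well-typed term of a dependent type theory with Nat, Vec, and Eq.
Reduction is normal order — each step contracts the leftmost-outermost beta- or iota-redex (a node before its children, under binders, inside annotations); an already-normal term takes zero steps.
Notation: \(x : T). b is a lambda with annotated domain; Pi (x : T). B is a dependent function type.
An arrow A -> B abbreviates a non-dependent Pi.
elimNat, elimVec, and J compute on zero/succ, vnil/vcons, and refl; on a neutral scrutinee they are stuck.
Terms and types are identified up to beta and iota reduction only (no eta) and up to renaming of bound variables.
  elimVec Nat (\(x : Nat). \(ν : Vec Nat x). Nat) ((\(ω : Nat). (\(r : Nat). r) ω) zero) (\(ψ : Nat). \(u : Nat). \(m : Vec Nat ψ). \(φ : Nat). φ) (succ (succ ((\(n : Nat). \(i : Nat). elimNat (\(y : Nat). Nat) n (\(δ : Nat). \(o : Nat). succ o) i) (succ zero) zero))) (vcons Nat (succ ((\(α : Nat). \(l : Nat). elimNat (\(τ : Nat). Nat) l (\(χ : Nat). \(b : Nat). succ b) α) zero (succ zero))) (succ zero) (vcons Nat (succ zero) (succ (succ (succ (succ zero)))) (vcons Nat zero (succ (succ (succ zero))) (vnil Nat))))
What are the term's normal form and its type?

reduced normal form:
  zero
inferred type:
  Nat
observation: 18 normal-order steps separate the term from its normal form.


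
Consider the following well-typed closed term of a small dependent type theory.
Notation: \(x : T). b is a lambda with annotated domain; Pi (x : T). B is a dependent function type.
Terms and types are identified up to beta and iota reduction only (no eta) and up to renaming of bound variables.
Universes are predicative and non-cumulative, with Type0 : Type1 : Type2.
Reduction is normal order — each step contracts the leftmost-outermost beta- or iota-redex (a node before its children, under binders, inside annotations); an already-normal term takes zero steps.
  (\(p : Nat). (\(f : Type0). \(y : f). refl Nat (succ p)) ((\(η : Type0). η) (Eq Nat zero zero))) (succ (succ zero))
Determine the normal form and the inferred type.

reduced normal form:
  \(p : Eq Nat zero zero). refl Nat (succ (succ (succ zero)))
the term's type:
  Pi (p : Eq Nat zero zero). Eq Nat (succ (succ (succ zero))) (succ (succ (succ zero)))


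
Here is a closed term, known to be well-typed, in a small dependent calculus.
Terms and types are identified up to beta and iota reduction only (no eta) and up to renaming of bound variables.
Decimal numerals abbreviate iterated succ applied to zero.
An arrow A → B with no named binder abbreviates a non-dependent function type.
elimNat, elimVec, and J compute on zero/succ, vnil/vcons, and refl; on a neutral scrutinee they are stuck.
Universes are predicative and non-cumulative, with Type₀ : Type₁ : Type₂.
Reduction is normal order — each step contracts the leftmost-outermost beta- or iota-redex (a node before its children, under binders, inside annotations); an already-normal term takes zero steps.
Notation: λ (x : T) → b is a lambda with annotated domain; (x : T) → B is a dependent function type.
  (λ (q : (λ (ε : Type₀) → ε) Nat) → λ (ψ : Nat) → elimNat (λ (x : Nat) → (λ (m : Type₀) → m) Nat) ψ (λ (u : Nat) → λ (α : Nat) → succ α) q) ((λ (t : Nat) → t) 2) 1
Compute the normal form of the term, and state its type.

resulting normal form:
  3
inferred type:
  Nat
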